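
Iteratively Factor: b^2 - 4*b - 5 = (b + 1)*(b - 5)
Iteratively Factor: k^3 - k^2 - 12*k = (k + 3)*(k^2 - 4*k) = k*(k + 3)*(k - 4)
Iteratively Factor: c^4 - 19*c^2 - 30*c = (c)*(c^3 - 19*c - 30) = c*(c + 3)*(c^2 - 3*c - 10) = c*(c + 2)*(c + 3)*(c - 5)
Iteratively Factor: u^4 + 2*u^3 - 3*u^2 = (u + 3)*(u^3 - u^2) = (u - 1)*(u + 3)*(u^2) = u*(u - 1)*(u + 3)*(u)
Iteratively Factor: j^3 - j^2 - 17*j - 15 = (j + 3)*(j^2 - 4*j - 5) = (j - 5)*(j + 3)*(j + 1)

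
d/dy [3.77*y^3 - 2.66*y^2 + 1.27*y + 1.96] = 11.31*y^2 - 5.32*y + 1.27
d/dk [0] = 0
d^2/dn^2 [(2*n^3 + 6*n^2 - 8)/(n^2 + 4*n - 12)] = 64*(n^3 - 3*n^2 + 24*n + 20)/(n^6 + 12*n^5 + 12*n^4 - 224*n^3 - 144*n^2 + 1728*n - 1728)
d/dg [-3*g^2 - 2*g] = -6*g - 2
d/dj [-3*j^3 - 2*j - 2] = -9*j^2 - 2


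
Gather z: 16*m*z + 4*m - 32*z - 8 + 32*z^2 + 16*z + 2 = 4*m + 32*z^2 + z*(16*m - 16) - 6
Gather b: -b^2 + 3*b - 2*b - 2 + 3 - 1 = -b^2 + b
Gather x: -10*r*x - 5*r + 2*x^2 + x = -5*r + 2*x^2 + x*(1 - 10*r)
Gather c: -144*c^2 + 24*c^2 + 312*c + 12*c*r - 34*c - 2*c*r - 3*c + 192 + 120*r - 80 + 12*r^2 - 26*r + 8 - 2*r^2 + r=-120*c^2 + c*(10*r + 275) + 10*r^2 + 95*r + 120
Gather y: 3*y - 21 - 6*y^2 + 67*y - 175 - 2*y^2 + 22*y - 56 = -8*y^2 + 92*y - 252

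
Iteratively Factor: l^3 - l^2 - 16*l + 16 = (l - 1)*(l^2 - 16) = (l - 4)*(l - 1)*(l + 4)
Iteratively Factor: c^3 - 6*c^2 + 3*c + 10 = (c - 5)*(c^2 - c - 2) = (c - 5)*(c - 2)*(c + 1)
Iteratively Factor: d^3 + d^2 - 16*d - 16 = (d + 1)*(d^2 - 16) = (d + 1)*(d + 4)*(d - 4)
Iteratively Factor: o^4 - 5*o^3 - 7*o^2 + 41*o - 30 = (o - 2)*(o^3 - 3*o^2 - 13*o + 15) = (o - 2)*(o - 1)*(o^2 - 2*o - 15) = (o - 5)*(o - 2)*(o - 1)*(o + 3)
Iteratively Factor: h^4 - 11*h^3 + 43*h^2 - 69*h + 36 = (h - 3)*(h^3 - 8*h^2 + 19*h - 12) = (h - 4)*(h - 3)*(h^2 - 4*h + 3) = (h - 4)*(h - 3)*(h - 1)*(h - 3)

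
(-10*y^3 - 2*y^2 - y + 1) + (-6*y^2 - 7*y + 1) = -10*y^3 - 8*y^2 - 8*y + 2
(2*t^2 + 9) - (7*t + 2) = 2*t^2 - 7*t + 7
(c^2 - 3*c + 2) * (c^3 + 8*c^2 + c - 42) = c^5 + 5*c^4 - 21*c^3 - 29*c^2 + 128*c - 84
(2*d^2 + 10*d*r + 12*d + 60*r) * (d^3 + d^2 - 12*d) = 2*d^5 + 10*d^4*r + 14*d^4 + 70*d^3*r - 12*d^3 - 60*d^2*r - 144*d^2 - 720*d*r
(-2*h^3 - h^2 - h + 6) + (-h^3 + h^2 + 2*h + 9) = -3*h^3 + h + 15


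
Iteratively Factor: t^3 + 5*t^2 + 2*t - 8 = (t - 1)*(t^2 + 6*t + 8) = (t - 1)*(t + 2)*(t + 4)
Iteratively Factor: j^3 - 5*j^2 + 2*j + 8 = (j + 1)*(j^2 - 6*j + 8) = (j - 4)*(j + 1)*(j - 2)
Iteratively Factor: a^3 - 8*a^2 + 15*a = (a - 5)*(a^2 - 3*a) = (a - 5)*(a - 3)*(a)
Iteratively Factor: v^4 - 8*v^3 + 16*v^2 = (v)*(v^3 - 8*v^2 + 16*v) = v*(v - 4)*(v^2 - 4*v) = v*(v - 4)^2*(v)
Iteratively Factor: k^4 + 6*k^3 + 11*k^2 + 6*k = (k + 2)*(k^3 + 4*k^2 + 3*k) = (k + 2)*(k + 3)*(k^2 + k) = k*(k + 2)*(k + 3)*(k + 1)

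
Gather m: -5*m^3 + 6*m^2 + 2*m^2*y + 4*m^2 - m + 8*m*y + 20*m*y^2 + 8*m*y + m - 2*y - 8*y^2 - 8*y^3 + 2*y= -5*m^3 + m^2*(2*y + 10) + m*(20*y^2 + 16*y) - 8*y^3 - 8*y^2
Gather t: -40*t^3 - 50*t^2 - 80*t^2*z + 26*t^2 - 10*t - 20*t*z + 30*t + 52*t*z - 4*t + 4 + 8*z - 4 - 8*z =-40*t^3 + t^2*(-80*z - 24) + t*(32*z + 16)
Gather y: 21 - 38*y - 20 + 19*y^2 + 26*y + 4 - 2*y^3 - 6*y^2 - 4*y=-2*y^3 + 13*y^2 - 16*y + 5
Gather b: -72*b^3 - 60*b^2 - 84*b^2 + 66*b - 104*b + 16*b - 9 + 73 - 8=-72*b^3 - 144*b^2 - 22*b + 56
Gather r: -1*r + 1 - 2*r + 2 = 3 - 3*r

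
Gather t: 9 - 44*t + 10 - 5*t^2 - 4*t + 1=-5*t^2 - 48*t + 20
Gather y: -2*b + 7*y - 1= -2*b + 7*y - 1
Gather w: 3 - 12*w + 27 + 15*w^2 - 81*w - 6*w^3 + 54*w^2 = -6*w^3 + 69*w^2 - 93*w + 30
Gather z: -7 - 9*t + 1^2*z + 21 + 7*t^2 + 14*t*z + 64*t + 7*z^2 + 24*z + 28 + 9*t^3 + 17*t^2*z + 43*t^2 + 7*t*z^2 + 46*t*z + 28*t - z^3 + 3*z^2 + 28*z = 9*t^3 + 50*t^2 + 83*t - z^3 + z^2*(7*t + 10) + z*(17*t^2 + 60*t + 53) + 42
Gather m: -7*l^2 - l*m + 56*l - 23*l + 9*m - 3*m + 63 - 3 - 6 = -7*l^2 + 33*l + m*(6 - l) + 54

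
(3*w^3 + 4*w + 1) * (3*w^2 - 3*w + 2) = 9*w^5 - 9*w^4 + 18*w^3 - 9*w^2 + 5*w + 2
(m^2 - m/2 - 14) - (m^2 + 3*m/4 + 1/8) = -5*m/4 - 113/8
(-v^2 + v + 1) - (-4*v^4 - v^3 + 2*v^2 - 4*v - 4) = 4*v^4 + v^3 - 3*v^2 + 5*v + 5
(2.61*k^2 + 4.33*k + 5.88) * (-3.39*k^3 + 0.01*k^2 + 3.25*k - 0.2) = -8.8479*k^5 - 14.6526*k^4 - 11.4074*k^3 + 13.6093*k^2 + 18.244*k - 1.176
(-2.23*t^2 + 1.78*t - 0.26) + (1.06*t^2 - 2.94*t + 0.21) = -1.17*t^2 - 1.16*t - 0.05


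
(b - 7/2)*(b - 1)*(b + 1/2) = b^3 - 4*b^2 + 5*b/4 + 7/4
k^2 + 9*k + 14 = (k + 2)*(k + 7)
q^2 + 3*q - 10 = (q - 2)*(q + 5)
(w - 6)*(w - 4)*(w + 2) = w^3 - 8*w^2 + 4*w + 48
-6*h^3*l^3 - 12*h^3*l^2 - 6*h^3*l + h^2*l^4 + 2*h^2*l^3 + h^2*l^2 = l*(-6*h + l)*(h*l + h)^2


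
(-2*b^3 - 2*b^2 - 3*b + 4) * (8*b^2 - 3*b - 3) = -16*b^5 - 10*b^4 - 12*b^3 + 47*b^2 - 3*b - 12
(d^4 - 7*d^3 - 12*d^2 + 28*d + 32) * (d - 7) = d^5 - 14*d^4 + 37*d^3 + 112*d^2 - 164*d - 224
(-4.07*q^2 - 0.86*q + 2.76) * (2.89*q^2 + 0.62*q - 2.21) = -11.7623*q^4 - 5.0088*q^3 + 16.4379*q^2 + 3.6118*q - 6.0996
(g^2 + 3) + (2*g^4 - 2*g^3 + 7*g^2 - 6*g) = 2*g^4 - 2*g^3 + 8*g^2 - 6*g + 3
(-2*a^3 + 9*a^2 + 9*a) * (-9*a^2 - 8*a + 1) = 18*a^5 - 65*a^4 - 155*a^3 - 63*a^2 + 9*a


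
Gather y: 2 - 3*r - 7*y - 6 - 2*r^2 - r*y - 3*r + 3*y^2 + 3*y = -2*r^2 - 6*r + 3*y^2 + y*(-r - 4) - 4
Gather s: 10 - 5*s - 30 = -5*s - 20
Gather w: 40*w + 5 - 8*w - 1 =32*w + 4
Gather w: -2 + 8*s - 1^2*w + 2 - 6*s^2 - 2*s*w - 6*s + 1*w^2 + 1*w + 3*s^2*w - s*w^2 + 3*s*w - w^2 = -6*s^2 - s*w^2 + 2*s + w*(3*s^2 + s)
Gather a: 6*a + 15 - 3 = 6*a + 12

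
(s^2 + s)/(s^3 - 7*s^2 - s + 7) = s/(s^2 - 8*s + 7)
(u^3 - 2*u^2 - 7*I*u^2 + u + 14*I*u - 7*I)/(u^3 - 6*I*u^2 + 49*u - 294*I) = (u^2 - 2*u + 1)/(u^2 + I*u + 42)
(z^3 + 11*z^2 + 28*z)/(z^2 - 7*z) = (z^2 + 11*z + 28)/(z - 7)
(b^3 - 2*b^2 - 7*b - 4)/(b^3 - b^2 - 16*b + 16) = (b^2 + 2*b + 1)/(b^2 + 3*b - 4)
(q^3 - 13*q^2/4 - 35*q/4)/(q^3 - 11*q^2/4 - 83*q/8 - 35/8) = 2*q/(2*q + 1)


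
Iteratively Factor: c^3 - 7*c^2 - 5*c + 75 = (c + 3)*(c^2 - 10*c + 25) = (c - 5)*(c + 3)*(c - 5)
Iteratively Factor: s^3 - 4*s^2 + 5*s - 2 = (s - 1)*(s^2 - 3*s + 2) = (s - 2)*(s - 1)*(s - 1)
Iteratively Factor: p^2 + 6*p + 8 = (p + 2)*(p + 4)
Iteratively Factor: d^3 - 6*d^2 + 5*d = (d - 1)*(d^2 - 5*d) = d*(d - 1)*(d - 5)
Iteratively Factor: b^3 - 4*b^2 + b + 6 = (b - 2)*(b^2 - 2*b - 3) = (b - 2)*(b + 1)*(b - 3)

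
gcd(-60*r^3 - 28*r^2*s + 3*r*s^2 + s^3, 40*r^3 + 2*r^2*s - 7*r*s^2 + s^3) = 10*r^2 + 3*r*s - s^2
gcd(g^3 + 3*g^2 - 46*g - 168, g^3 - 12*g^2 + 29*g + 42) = g - 7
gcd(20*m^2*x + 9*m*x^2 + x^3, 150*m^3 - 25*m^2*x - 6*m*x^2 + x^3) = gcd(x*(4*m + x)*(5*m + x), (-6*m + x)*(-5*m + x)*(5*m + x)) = 5*m + x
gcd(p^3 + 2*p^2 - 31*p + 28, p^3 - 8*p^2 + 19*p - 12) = p^2 - 5*p + 4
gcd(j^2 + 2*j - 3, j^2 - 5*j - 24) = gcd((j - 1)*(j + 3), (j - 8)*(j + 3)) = j + 3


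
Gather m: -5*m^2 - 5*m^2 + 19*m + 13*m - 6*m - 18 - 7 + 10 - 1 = -10*m^2 + 26*m - 16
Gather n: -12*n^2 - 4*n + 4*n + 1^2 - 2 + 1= -12*n^2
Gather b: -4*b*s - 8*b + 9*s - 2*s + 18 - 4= b*(-4*s - 8) + 7*s + 14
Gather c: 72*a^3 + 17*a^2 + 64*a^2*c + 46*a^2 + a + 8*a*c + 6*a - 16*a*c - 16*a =72*a^3 + 63*a^2 - 9*a + c*(64*a^2 - 8*a)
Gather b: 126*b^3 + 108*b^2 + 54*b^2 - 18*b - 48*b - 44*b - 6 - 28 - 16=126*b^3 + 162*b^2 - 110*b - 50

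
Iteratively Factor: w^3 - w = (w - 1)*(w^2 + w) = w*(w - 1)*(w + 1)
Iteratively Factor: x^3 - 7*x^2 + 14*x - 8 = (x - 2)*(x^2 - 5*x + 4) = (x - 2)*(x - 1)*(x - 4)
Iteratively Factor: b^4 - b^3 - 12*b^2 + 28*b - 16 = (b + 4)*(b^3 - 5*b^2 + 8*b - 4) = (b - 1)*(b + 4)*(b^2 - 4*b + 4) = (b - 2)*(b - 1)*(b + 4)*(b - 2)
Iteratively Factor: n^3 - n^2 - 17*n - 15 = (n + 3)*(n^2 - 4*n - 5) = (n - 5)*(n + 3)*(n + 1)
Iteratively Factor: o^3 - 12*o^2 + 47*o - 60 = (o - 4)*(o^2 - 8*o + 15) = (o - 5)*(o - 4)*(o - 3)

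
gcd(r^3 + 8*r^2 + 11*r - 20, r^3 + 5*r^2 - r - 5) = r^2 + 4*r - 5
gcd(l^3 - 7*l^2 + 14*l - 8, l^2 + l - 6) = l - 2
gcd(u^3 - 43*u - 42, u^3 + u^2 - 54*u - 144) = u + 6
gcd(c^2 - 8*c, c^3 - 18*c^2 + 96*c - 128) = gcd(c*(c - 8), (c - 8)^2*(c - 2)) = c - 8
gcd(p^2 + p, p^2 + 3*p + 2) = p + 1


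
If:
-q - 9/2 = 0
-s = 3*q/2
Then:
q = -9/2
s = 27/4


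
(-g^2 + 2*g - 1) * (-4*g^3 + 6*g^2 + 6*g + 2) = 4*g^5 - 14*g^4 + 10*g^3 + 4*g^2 - 2*g - 2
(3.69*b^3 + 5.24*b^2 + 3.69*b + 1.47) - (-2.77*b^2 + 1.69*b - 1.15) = 3.69*b^3 + 8.01*b^2 + 2.0*b + 2.62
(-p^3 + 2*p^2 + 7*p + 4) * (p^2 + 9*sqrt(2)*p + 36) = -p^5 - 9*sqrt(2)*p^4 + 2*p^4 - 29*p^3 + 18*sqrt(2)*p^3 + 76*p^2 + 63*sqrt(2)*p^2 + 36*sqrt(2)*p + 252*p + 144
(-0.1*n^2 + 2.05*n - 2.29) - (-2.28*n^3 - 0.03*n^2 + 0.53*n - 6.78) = 2.28*n^3 - 0.07*n^2 + 1.52*n + 4.49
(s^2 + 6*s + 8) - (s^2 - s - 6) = 7*s + 14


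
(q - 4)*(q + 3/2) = q^2 - 5*q/2 - 6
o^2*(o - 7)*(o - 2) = o^4 - 9*o^3 + 14*o^2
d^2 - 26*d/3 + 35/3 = (d - 7)*(d - 5/3)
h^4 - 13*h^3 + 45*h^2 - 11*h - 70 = (h - 7)*(h - 5)*(h - 2)*(h + 1)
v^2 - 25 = (v - 5)*(v + 5)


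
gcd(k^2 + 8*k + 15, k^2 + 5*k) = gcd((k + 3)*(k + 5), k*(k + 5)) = k + 5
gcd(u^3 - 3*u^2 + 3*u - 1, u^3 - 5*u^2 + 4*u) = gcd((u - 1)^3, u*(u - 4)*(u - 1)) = u - 1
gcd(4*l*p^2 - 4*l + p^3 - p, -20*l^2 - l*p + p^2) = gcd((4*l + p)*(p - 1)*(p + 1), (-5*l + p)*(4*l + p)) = 4*l + p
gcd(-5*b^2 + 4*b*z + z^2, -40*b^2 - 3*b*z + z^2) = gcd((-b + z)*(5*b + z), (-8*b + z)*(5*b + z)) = 5*b + z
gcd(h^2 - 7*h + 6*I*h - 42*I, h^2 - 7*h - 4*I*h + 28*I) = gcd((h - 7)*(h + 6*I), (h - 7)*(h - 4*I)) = h - 7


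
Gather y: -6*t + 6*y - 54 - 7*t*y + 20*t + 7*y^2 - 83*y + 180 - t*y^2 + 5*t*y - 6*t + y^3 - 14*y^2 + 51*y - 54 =8*t + y^3 + y^2*(-t - 7) + y*(-2*t - 26) + 72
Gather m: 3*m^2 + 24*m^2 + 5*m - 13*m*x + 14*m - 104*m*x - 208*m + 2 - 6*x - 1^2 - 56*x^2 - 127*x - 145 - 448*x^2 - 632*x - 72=27*m^2 + m*(-117*x - 189) - 504*x^2 - 765*x - 216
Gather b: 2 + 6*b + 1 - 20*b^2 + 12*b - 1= -20*b^2 + 18*b + 2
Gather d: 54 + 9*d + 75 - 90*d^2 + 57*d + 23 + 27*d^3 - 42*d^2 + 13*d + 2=27*d^3 - 132*d^2 + 79*d + 154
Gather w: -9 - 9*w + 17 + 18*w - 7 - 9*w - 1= 0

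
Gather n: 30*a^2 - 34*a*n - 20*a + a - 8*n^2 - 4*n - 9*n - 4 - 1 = 30*a^2 - 19*a - 8*n^2 + n*(-34*a - 13) - 5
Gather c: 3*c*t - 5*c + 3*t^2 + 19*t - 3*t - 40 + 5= c*(3*t - 5) + 3*t^2 + 16*t - 35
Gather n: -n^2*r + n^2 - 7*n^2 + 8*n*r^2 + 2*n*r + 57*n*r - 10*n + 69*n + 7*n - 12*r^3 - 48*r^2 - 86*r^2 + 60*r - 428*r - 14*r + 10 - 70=n^2*(-r - 6) + n*(8*r^2 + 59*r + 66) - 12*r^3 - 134*r^2 - 382*r - 60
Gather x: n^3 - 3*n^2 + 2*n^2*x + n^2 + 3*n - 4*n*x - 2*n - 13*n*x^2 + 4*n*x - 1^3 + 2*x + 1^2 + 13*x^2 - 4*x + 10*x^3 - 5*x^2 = n^3 - 2*n^2 + n + 10*x^3 + x^2*(8 - 13*n) + x*(2*n^2 - 2)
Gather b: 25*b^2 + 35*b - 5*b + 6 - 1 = 25*b^2 + 30*b + 5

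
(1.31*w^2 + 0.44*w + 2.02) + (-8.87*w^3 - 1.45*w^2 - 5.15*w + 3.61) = -8.87*w^3 - 0.14*w^2 - 4.71*w + 5.63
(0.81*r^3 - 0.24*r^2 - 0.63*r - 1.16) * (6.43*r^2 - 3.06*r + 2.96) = 5.2083*r^5 - 4.0218*r^4 - 0.918899999999999*r^3 - 6.2414*r^2 + 1.6848*r - 3.4336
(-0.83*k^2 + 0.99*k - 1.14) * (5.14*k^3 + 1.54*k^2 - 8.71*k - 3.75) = -4.2662*k^5 + 3.8104*k^4 + 2.8943*k^3 - 7.266*k^2 + 6.2169*k + 4.275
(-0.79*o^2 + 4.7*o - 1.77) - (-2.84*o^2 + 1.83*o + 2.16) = 2.05*o^2 + 2.87*o - 3.93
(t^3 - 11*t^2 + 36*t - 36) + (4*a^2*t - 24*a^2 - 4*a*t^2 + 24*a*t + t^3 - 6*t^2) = 4*a^2*t - 24*a^2 - 4*a*t^2 + 24*a*t + 2*t^3 - 17*t^2 + 36*t - 36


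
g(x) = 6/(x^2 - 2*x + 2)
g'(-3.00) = 0.17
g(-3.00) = 0.35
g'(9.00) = -0.02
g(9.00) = 0.09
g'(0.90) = 1.18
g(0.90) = 5.94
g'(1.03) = -0.36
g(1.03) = 5.99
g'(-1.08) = 0.88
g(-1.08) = 1.13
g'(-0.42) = 1.87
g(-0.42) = 1.99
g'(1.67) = -3.83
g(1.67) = 4.14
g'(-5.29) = 0.05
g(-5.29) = 0.15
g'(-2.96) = 0.17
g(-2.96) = 0.36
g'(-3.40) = 0.13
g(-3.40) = 0.29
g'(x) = 6*(2 - 2*x)/(x^2 - 2*x + 2)^2 = 12*(1 - x)/(x^2 - 2*x + 2)^2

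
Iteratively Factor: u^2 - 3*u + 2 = (u - 2)*(u - 1)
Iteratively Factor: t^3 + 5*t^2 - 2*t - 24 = (t - 2)*(t^2 + 7*t + 12) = (t - 2)*(t + 4)*(t + 3)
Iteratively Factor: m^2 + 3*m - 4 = (m + 4)*(m - 1)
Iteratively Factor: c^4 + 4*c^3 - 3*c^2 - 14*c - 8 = (c + 1)*(c^3 + 3*c^2 - 6*c - 8) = (c + 1)^2*(c^2 + 2*c - 8) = (c + 1)^2*(c + 4)*(c - 2)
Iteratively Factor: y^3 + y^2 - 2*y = (y + 2)*(y^2 - y) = y*(y + 2)*(y - 1)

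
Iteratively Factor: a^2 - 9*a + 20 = (a - 5)*(a - 4)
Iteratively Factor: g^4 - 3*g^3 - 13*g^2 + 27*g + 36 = (g - 4)*(g^3 + g^2 - 9*g - 9) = (g - 4)*(g + 3)*(g^2 - 2*g - 3) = (g - 4)*(g - 3)*(g + 3)*(g + 1)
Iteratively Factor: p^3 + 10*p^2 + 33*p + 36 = (p + 4)*(p^2 + 6*p + 9) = (p + 3)*(p + 4)*(p + 3)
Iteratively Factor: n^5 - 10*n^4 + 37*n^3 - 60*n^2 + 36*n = (n - 2)*(n^4 - 8*n^3 + 21*n^2 - 18*n) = n*(n - 2)*(n^3 - 8*n^2 + 21*n - 18) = n*(n - 3)*(n - 2)*(n^2 - 5*n + 6) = n*(n - 3)^2*(n - 2)*(n - 2)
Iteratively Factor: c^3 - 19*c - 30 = (c + 2)*(c^2 - 2*c - 15) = (c + 2)*(c + 3)*(c - 5)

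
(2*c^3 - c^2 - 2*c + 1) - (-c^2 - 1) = 2*c^3 - 2*c + 2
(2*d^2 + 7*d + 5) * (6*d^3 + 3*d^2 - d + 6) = 12*d^5 + 48*d^4 + 49*d^3 + 20*d^2 + 37*d + 30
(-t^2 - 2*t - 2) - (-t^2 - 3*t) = t - 2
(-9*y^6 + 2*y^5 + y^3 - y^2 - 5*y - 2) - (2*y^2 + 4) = -9*y^6 + 2*y^5 + y^3 - 3*y^2 - 5*y - 6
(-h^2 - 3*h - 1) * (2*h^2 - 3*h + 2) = -2*h^4 - 3*h^3 + 5*h^2 - 3*h - 2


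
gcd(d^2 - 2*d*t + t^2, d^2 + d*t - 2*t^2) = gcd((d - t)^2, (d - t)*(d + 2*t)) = -d + t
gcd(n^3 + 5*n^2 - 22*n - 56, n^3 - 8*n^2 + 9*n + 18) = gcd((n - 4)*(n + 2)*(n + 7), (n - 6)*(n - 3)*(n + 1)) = 1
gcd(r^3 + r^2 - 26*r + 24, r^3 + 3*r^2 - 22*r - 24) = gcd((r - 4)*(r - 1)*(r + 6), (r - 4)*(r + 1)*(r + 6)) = r^2 + 2*r - 24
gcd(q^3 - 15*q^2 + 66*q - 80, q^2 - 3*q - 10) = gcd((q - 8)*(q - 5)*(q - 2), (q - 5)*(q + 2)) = q - 5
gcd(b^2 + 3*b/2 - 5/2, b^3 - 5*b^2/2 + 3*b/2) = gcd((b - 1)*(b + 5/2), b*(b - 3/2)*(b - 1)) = b - 1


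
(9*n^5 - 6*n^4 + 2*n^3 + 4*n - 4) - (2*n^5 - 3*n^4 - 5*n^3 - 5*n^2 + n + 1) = 7*n^5 - 3*n^4 + 7*n^3 + 5*n^2 + 3*n - 5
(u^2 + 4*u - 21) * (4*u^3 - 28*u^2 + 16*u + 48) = 4*u^5 - 12*u^4 - 180*u^3 + 700*u^2 - 144*u - 1008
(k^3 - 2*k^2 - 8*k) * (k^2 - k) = k^5 - 3*k^4 - 6*k^3 + 8*k^2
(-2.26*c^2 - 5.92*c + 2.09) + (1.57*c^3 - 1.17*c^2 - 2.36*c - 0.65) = 1.57*c^3 - 3.43*c^2 - 8.28*c + 1.44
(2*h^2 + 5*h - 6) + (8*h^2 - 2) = 10*h^2 + 5*h - 8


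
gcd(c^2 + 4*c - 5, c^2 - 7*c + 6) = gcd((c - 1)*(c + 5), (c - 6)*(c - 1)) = c - 1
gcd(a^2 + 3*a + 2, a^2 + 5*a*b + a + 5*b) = a + 1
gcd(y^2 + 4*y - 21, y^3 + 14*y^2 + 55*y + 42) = y + 7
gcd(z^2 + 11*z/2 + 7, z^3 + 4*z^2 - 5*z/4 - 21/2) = z^2 + 11*z/2 + 7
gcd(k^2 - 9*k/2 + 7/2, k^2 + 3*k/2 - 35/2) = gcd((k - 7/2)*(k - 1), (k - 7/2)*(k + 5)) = k - 7/2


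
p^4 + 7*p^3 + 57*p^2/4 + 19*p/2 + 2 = (p + 1/2)^2*(p + 2)*(p + 4)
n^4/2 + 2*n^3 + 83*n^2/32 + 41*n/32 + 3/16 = (n/2 + 1)*(n + 1/4)*(n + 3/4)*(n + 1)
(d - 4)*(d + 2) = d^2 - 2*d - 8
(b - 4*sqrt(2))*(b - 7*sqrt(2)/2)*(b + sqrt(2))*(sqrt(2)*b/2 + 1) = sqrt(2)*b^4/2 - 11*b^3/2 + 41*b + 28*sqrt(2)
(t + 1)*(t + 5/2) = t^2 + 7*t/2 + 5/2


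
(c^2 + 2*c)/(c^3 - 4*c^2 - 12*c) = 1/(c - 6)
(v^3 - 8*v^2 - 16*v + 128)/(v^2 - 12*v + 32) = v + 4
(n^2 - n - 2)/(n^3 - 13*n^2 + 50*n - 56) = (n + 1)/(n^2 - 11*n + 28)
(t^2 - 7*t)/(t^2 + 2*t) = (t - 7)/(t + 2)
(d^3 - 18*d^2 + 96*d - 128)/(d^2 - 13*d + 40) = (d^2 - 10*d + 16)/(d - 5)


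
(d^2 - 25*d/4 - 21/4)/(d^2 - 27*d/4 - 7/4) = (4*d + 3)/(4*d + 1)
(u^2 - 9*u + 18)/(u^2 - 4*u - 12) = (u - 3)/(u + 2)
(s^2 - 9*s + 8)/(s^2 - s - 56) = (s - 1)/(s + 7)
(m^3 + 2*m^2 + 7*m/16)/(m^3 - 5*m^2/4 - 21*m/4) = (m + 1/4)/(m - 3)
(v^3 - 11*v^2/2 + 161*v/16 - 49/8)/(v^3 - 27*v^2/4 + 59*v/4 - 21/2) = (v - 7/4)/(v - 3)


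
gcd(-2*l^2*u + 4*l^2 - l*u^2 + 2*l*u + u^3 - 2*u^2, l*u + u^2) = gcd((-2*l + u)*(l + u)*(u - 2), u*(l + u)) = l + u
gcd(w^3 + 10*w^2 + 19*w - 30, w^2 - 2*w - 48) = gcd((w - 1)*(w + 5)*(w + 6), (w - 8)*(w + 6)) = w + 6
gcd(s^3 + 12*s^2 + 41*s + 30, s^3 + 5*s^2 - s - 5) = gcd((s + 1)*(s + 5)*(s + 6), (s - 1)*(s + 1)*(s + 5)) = s^2 + 6*s + 5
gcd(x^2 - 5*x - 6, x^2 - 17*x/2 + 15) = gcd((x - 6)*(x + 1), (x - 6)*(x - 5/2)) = x - 6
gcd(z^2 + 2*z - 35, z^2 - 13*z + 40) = z - 5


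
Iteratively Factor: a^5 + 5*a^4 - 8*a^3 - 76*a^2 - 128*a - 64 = (a - 4)*(a^4 + 9*a^3 + 28*a^2 + 36*a + 16) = (a - 4)*(a + 1)*(a^3 + 8*a^2 + 20*a + 16) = (a - 4)*(a + 1)*(a + 2)*(a^2 + 6*a + 8) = (a - 4)*(a + 1)*(a + 2)^2*(a + 4)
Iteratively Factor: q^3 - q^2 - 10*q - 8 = (q - 4)*(q^2 + 3*q + 2) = (q - 4)*(q + 1)*(q + 2)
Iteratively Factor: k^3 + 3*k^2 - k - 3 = (k + 1)*(k^2 + 2*k - 3) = (k - 1)*(k + 1)*(k + 3)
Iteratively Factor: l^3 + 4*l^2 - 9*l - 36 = (l - 3)*(l^2 + 7*l + 12) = (l - 3)*(l + 3)*(l + 4)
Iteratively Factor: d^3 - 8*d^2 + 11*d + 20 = (d + 1)*(d^2 - 9*d + 20) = (d - 4)*(d + 1)*(d - 5)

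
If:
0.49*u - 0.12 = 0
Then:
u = 0.24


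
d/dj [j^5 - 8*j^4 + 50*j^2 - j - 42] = 5*j^4 - 32*j^3 + 100*j - 1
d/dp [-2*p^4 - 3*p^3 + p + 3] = -8*p^3 - 9*p^2 + 1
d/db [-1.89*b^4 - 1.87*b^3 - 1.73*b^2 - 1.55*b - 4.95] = -7.56*b^3 - 5.61*b^2 - 3.46*b - 1.55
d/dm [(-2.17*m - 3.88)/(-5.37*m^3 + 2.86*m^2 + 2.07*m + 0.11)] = (-23.3058*m^3 - 56.3006*m^2 + 22.1936*m + 7.7929)/(28.8369*m^6 - 30.7164*m^5 - 14.0522*m^4 + 10.659*m^3 + 4.9141*m^2 + 0.4554*m + 0.0121)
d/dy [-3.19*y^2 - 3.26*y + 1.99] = -6.38*y - 3.26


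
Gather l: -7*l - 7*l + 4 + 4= 8 - 14*l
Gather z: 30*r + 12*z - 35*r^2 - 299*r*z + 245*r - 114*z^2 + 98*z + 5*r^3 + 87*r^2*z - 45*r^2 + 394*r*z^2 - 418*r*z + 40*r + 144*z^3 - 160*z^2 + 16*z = 5*r^3 - 80*r^2 + 315*r + 144*z^3 + z^2*(394*r - 274) + z*(87*r^2 - 717*r + 126)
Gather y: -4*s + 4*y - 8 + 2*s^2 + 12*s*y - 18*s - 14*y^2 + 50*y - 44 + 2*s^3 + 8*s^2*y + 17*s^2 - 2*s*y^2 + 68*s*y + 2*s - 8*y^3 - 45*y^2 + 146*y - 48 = 2*s^3 + 19*s^2 - 20*s - 8*y^3 + y^2*(-2*s - 59) + y*(8*s^2 + 80*s + 200) - 100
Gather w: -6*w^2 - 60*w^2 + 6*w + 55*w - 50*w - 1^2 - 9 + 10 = -66*w^2 + 11*w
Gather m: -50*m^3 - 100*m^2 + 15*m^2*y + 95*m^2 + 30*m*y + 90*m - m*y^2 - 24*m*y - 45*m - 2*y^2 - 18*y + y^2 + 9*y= -50*m^3 + m^2*(15*y - 5) + m*(-y^2 + 6*y + 45) - y^2 - 9*y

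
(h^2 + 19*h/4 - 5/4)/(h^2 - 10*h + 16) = (4*h^2 + 19*h - 5)/(4*(h^2 - 10*h + 16))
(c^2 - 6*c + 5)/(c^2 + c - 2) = (c - 5)/(c + 2)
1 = 1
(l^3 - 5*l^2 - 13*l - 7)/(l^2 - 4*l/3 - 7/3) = 3*(l^2 - 6*l - 7)/(3*l - 7)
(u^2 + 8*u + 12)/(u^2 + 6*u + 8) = (u + 6)/(u + 4)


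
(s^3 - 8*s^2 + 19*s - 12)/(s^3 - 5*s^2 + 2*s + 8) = (s^2 - 4*s + 3)/(s^2 - s - 2)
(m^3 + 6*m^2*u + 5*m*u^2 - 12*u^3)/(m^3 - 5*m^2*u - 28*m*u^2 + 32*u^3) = (-m - 3*u)/(-m + 8*u)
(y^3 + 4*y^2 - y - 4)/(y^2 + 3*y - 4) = y + 1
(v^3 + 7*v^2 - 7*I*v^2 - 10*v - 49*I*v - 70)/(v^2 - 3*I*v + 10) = (v^2 + v*(7 - 2*I) - 14*I)/(v + 2*I)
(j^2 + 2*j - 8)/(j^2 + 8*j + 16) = (j - 2)/(j + 4)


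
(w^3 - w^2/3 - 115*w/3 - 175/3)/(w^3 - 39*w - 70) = (w + 5/3)/(w + 2)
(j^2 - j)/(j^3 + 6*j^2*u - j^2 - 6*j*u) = 1/(j + 6*u)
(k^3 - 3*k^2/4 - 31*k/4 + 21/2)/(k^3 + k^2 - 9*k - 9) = (4*k^2 - 15*k + 14)/(4*(k^2 - 2*k - 3))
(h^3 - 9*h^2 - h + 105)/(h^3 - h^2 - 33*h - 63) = (h - 5)/(h + 3)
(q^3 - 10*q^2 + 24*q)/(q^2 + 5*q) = (q^2 - 10*q + 24)/(q + 5)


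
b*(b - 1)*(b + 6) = b^3 + 5*b^2 - 6*b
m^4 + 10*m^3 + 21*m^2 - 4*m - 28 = (m - 1)*(m + 2)^2*(m + 7)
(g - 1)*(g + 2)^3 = g^4 + 5*g^3 + 6*g^2 - 4*g - 8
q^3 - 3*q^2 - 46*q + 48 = (q - 8)*(q - 1)*(q + 6)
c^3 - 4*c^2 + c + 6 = (c - 3)*(c - 2)*(c + 1)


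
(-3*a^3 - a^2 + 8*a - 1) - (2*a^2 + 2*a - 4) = -3*a^3 - 3*a^2 + 6*a + 3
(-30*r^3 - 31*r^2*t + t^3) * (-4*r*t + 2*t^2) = 120*r^4*t + 64*r^3*t^2 - 62*r^2*t^3 - 4*r*t^4 + 2*t^5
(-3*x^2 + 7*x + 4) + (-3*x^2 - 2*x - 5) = -6*x^2 + 5*x - 1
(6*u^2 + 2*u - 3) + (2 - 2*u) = 6*u^2 - 1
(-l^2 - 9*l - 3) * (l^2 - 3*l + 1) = -l^4 - 6*l^3 + 23*l^2 - 3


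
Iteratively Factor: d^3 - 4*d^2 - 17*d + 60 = (d - 5)*(d^2 + d - 12) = (d - 5)*(d - 3)*(d + 4)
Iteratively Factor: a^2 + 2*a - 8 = (a + 4)*(a - 2)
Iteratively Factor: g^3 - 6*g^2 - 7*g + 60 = (g - 5)*(g^2 - g - 12) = (g - 5)*(g - 4)*(g + 3)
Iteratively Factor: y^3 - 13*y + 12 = (y - 1)*(y^2 + y - 12) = (y - 3)*(y - 1)*(y + 4)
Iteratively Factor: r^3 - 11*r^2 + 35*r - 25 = (r - 5)*(r^2 - 6*r + 5) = (r - 5)*(r - 1)*(r - 5)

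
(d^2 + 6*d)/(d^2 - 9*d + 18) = d*(d + 6)/(d^2 - 9*d + 18)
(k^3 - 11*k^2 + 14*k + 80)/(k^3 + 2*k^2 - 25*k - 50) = (k - 8)/(k + 5)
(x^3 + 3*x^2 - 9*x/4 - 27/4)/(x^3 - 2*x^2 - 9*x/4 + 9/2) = (x + 3)/(x - 2)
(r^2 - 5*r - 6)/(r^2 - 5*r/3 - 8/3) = 3*(r - 6)/(3*r - 8)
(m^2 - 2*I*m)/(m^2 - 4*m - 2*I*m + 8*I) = m/(m - 4)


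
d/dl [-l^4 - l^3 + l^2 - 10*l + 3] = -4*l^3 - 3*l^2 + 2*l - 10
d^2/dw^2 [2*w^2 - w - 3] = 4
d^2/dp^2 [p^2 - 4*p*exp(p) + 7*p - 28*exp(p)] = -4*p*exp(p) - 36*exp(p) + 2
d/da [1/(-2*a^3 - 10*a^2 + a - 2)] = (6*a^2 + 20*a - 1)/(2*a^3 + 10*a^2 - a + 2)^2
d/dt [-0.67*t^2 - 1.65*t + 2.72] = -1.34*t - 1.65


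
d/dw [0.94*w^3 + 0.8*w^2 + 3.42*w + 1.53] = 2.82*w^2 + 1.6*w + 3.42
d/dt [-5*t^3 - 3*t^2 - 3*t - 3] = -15*t^2 - 6*t - 3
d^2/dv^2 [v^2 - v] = 2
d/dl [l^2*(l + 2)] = l*(3*l + 4)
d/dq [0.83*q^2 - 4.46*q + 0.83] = 1.66*q - 4.46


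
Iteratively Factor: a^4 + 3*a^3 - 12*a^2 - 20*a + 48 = (a + 3)*(a^3 - 12*a + 16) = (a - 2)*(a + 3)*(a^2 + 2*a - 8) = (a - 2)^2*(a + 3)*(a + 4)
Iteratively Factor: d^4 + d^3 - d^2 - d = (d)*(d^3 + d^2 - d - 1) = d*(d - 1)*(d^2 + 2*d + 1) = d*(d - 1)*(d + 1)*(d + 1)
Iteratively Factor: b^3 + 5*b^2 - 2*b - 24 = (b + 4)*(b^2 + b - 6) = (b + 3)*(b + 4)*(b - 2)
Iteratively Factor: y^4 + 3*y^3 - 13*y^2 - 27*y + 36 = (y - 3)*(y^3 + 6*y^2 + 5*y - 12) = (y - 3)*(y + 4)*(y^2 + 2*y - 3) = (y - 3)*(y + 3)*(y + 4)*(y - 1)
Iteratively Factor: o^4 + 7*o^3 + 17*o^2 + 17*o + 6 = (o + 2)*(o^3 + 5*o^2 + 7*o + 3) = (o + 1)*(o + 2)*(o^2 + 4*o + 3) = (o + 1)^2*(o + 2)*(o + 3)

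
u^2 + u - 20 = (u - 4)*(u + 5)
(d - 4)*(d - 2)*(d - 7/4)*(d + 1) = d^4 - 27*d^3/4 + 43*d^2/4 + 9*d/2 - 14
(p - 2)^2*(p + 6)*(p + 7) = p^4 + 9*p^3 - 6*p^2 - 116*p + 168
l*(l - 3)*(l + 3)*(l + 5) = l^4 + 5*l^3 - 9*l^2 - 45*l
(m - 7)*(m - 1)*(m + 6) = m^3 - 2*m^2 - 41*m + 42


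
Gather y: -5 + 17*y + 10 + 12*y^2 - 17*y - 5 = 12*y^2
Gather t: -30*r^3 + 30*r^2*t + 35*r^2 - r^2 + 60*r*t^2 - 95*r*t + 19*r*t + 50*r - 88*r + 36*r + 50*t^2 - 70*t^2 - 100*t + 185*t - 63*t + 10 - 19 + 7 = -30*r^3 + 34*r^2 - 2*r + t^2*(60*r - 20) + t*(30*r^2 - 76*r + 22) - 2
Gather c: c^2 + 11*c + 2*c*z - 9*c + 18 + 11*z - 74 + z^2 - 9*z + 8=c^2 + c*(2*z + 2) + z^2 + 2*z - 48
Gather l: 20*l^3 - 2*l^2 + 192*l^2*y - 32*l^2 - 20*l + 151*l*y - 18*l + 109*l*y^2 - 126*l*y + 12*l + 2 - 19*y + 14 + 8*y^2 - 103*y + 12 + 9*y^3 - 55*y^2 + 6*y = 20*l^3 + l^2*(192*y - 34) + l*(109*y^2 + 25*y - 26) + 9*y^3 - 47*y^2 - 116*y + 28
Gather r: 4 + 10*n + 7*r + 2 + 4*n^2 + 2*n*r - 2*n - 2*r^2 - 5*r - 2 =4*n^2 + 8*n - 2*r^2 + r*(2*n + 2) + 4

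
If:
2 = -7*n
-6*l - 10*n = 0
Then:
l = 10/21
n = -2/7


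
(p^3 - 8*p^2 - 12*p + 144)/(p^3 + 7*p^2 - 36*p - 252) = (p^2 - 2*p - 24)/(p^2 + 13*p + 42)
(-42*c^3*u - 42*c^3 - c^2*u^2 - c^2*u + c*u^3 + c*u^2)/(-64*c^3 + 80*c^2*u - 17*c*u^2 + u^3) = c*(42*c^2*u + 42*c^2 + c*u^2 + c*u - u^3 - u^2)/(64*c^3 - 80*c^2*u + 17*c*u^2 - u^3)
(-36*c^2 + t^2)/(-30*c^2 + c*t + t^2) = (-6*c + t)/(-5*c + t)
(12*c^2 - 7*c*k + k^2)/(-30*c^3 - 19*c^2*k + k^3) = (-12*c^2 + 7*c*k - k^2)/(30*c^3 + 19*c^2*k - k^3)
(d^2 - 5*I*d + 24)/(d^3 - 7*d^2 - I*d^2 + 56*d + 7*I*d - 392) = (d + 3*I)/(d^2 + 7*d*(-1 + I) - 49*I)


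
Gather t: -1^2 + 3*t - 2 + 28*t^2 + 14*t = 28*t^2 + 17*t - 3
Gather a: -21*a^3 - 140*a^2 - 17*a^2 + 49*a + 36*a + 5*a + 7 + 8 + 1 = -21*a^3 - 157*a^2 + 90*a + 16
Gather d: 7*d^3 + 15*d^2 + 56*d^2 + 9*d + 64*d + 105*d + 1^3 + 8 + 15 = 7*d^3 + 71*d^2 + 178*d + 24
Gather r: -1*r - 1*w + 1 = -r - w + 1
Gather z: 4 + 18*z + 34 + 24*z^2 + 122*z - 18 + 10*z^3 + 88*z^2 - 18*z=10*z^3 + 112*z^2 + 122*z + 20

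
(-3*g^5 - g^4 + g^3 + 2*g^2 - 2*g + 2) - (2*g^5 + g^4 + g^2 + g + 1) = -5*g^5 - 2*g^4 + g^3 + g^2 - 3*g + 1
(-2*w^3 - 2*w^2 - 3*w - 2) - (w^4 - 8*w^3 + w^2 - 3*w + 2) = -w^4 + 6*w^3 - 3*w^2 - 4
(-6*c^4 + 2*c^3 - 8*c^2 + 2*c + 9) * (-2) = 12*c^4 - 4*c^3 + 16*c^2 - 4*c - 18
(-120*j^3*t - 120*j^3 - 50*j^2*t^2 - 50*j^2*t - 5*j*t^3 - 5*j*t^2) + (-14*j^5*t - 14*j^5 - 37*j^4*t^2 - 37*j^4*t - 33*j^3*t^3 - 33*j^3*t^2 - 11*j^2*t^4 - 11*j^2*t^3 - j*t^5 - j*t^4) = -14*j^5*t - 14*j^5 - 37*j^4*t^2 - 37*j^4*t - 33*j^3*t^3 - 33*j^3*t^2 - 120*j^3*t - 120*j^3 - 11*j^2*t^4 - 11*j^2*t^3 - 50*j^2*t^2 - 50*j^2*t - j*t^5 - j*t^4 - 5*j*t^3 - 5*j*t^2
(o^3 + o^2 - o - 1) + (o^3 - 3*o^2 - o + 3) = 2*o^3 - 2*o^2 - 2*o + 2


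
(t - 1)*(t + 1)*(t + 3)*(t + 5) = t^4 + 8*t^3 + 14*t^2 - 8*t - 15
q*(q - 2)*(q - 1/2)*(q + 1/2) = q^4 - 2*q^3 - q^2/4 + q/2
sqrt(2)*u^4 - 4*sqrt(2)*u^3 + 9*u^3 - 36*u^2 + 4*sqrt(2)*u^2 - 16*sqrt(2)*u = u*(u - 4)*(u + 4*sqrt(2))*(sqrt(2)*u + 1)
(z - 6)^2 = z^2 - 12*z + 36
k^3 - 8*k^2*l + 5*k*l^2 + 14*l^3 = (k - 7*l)*(k - 2*l)*(k + l)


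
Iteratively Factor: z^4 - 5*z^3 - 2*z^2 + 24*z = (z - 3)*(z^3 - 2*z^2 - 8*z) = z*(z - 3)*(z^2 - 2*z - 8) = z*(z - 3)*(z + 2)*(z - 4)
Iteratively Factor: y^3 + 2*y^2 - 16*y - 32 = (y + 4)*(y^2 - 2*y - 8) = (y + 2)*(y + 4)*(y - 4)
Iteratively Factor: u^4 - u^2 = (u)*(u^3 - u) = u*(u - 1)*(u^2 + u) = u*(u - 1)*(u + 1)*(u)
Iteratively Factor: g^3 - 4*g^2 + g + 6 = (g - 3)*(g^2 - g - 2) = (g - 3)*(g + 1)*(g - 2)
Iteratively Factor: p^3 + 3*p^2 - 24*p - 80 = (p + 4)*(p^2 - p - 20) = (p - 5)*(p + 4)*(p + 4)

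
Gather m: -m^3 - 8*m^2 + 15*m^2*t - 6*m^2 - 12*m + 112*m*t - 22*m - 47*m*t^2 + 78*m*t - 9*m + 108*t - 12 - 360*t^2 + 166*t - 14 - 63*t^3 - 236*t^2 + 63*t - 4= -m^3 + m^2*(15*t - 14) + m*(-47*t^2 + 190*t - 43) - 63*t^3 - 596*t^2 + 337*t - 30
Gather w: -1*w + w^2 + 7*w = w^2 + 6*w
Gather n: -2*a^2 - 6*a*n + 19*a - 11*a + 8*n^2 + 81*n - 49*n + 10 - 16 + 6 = -2*a^2 + 8*a + 8*n^2 + n*(32 - 6*a)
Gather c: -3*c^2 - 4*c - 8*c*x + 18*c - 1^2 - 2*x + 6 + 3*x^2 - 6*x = -3*c^2 + c*(14 - 8*x) + 3*x^2 - 8*x + 5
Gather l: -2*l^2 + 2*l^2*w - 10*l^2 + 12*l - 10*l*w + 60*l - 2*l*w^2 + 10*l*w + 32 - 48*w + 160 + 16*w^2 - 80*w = l^2*(2*w - 12) + l*(72 - 2*w^2) + 16*w^2 - 128*w + 192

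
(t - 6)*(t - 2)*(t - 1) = t^3 - 9*t^2 + 20*t - 12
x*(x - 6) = x^2 - 6*x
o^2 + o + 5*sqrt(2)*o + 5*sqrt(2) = (o + 1)*(o + 5*sqrt(2))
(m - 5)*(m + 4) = m^2 - m - 20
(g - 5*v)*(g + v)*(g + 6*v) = g^3 + 2*g^2*v - 29*g*v^2 - 30*v^3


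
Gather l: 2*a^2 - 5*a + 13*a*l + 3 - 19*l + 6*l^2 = 2*a^2 - 5*a + 6*l^2 + l*(13*a - 19) + 3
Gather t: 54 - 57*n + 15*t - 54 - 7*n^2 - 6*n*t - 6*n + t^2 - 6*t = -7*n^2 - 63*n + t^2 + t*(9 - 6*n)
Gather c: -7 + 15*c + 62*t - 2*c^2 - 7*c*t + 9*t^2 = -2*c^2 + c*(15 - 7*t) + 9*t^2 + 62*t - 7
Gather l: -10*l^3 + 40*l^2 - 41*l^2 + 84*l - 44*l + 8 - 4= -10*l^3 - l^2 + 40*l + 4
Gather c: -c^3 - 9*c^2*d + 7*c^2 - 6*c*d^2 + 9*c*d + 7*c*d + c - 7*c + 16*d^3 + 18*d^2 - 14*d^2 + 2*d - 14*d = -c^3 + c^2*(7 - 9*d) + c*(-6*d^2 + 16*d - 6) + 16*d^3 + 4*d^2 - 12*d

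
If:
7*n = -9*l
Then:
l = -7*n/9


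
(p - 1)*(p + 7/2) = p^2 + 5*p/2 - 7/2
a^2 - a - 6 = (a - 3)*(a + 2)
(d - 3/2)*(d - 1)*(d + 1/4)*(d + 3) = d^4 + 3*d^3/4 - 47*d^2/8 + 3*d + 9/8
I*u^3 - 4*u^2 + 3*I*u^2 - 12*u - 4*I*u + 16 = (u + 4)*(u + 4*I)*(I*u - I)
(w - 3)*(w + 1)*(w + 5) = w^3 + 3*w^2 - 13*w - 15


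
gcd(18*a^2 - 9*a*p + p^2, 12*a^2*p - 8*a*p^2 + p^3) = -6*a + p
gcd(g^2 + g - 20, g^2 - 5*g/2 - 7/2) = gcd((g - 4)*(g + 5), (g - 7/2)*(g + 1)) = 1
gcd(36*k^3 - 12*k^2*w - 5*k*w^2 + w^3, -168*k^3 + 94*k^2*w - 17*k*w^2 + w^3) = -6*k + w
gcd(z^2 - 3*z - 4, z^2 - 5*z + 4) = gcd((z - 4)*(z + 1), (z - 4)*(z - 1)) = z - 4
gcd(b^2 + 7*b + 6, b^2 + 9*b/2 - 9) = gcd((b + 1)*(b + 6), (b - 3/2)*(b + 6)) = b + 6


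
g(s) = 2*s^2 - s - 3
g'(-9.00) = -37.00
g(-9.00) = 168.00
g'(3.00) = 11.00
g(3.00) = 12.00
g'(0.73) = 1.92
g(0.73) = -2.66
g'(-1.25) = -6.00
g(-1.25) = 1.38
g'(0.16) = -0.36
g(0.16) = -3.11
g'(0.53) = 1.12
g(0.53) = -2.97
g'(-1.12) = -5.48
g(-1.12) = 0.63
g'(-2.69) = -11.76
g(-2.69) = 14.16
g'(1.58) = 5.32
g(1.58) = 0.41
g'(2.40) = 8.60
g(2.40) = 6.12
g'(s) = 4*s - 1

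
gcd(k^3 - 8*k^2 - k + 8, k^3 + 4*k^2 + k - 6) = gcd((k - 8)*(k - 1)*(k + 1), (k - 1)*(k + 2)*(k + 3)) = k - 1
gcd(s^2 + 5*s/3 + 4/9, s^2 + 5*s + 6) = 1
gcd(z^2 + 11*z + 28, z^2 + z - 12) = z + 4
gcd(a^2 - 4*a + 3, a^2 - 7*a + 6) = a - 1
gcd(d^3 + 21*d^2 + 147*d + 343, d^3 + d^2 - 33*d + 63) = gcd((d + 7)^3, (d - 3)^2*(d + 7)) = d + 7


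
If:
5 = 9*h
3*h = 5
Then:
No Solution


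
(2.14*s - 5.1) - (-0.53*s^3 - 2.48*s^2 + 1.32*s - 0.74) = 0.53*s^3 + 2.48*s^2 + 0.82*s - 4.36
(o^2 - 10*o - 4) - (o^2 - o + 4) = -9*o - 8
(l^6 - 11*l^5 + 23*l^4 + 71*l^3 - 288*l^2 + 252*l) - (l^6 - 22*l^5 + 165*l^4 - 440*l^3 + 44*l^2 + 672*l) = 11*l^5 - 142*l^4 + 511*l^3 - 332*l^2 - 420*l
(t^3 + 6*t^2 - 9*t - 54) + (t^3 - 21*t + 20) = 2*t^3 + 6*t^2 - 30*t - 34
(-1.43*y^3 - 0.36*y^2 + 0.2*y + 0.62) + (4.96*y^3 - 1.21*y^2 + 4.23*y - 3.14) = 3.53*y^3 - 1.57*y^2 + 4.43*y - 2.52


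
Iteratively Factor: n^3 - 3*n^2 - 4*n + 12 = (n - 2)*(n^2 - n - 6) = (n - 2)*(n + 2)*(n - 3)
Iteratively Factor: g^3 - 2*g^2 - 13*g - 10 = (g + 1)*(g^2 - 3*g - 10) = (g + 1)*(g + 2)*(g - 5)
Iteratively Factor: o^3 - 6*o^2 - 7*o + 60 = (o - 4)*(o^2 - 2*o - 15) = (o - 4)*(o + 3)*(o - 5)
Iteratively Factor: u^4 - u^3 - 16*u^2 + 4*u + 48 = (u - 4)*(u^3 + 3*u^2 - 4*u - 12) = (u - 4)*(u + 2)*(u^2 + u - 6) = (u - 4)*(u + 2)*(u + 3)*(u - 2)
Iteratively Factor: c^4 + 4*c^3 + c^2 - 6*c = (c)*(c^3 + 4*c^2 + c - 6) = c*(c - 1)*(c^2 + 5*c + 6) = c*(c - 1)*(c + 2)*(c + 3)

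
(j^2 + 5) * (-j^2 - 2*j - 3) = -j^4 - 2*j^3 - 8*j^2 - 10*j - 15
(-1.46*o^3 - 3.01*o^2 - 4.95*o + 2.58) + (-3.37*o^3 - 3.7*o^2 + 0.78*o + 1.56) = -4.83*o^3 - 6.71*o^2 - 4.17*o + 4.14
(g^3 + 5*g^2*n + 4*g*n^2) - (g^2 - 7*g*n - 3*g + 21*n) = g^3 + 5*g^2*n - g^2 + 4*g*n^2 + 7*g*n + 3*g - 21*n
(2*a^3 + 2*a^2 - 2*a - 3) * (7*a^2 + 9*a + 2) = 14*a^5 + 32*a^4 + 8*a^3 - 35*a^2 - 31*a - 6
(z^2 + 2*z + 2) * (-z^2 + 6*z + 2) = -z^4 + 4*z^3 + 12*z^2 + 16*z + 4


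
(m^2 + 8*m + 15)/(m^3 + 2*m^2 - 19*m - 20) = (m + 3)/(m^2 - 3*m - 4)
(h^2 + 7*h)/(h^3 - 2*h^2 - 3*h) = (h + 7)/(h^2 - 2*h - 3)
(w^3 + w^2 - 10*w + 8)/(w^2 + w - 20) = (w^3 + w^2 - 10*w + 8)/(w^2 + w - 20)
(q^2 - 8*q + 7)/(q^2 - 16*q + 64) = (q^2 - 8*q + 7)/(q^2 - 16*q + 64)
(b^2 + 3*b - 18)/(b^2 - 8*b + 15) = (b + 6)/(b - 5)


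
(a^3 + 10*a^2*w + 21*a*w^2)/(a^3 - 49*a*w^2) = (-a - 3*w)/(-a + 7*w)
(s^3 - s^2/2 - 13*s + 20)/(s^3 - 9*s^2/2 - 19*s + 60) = (s - 2)/(s - 6)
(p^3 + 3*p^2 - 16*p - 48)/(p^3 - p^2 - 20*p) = (p^2 - p - 12)/(p*(p - 5))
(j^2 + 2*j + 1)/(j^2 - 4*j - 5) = (j + 1)/(j - 5)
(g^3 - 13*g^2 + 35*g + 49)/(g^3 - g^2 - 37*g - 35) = (g - 7)/(g + 5)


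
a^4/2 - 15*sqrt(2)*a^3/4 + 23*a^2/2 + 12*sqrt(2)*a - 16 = (a/2 + sqrt(2)/2)*(a - 4*sqrt(2))^2*(a - sqrt(2)/2)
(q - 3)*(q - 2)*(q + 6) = q^3 + q^2 - 24*q + 36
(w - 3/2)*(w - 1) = w^2 - 5*w/2 + 3/2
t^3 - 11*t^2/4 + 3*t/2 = t*(t - 2)*(t - 3/4)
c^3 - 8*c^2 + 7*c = c*(c - 7)*(c - 1)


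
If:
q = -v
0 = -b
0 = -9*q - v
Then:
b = 0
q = 0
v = 0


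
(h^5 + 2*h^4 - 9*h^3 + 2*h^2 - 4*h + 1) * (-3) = -3*h^5 - 6*h^4 + 27*h^3 - 6*h^2 + 12*h - 3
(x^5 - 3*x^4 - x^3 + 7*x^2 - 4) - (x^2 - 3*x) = x^5 - 3*x^4 - x^3 + 6*x^2 + 3*x - 4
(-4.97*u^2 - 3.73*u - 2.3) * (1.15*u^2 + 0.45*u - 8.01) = -5.7155*u^4 - 6.526*u^3 + 35.4862*u^2 + 28.8423*u + 18.423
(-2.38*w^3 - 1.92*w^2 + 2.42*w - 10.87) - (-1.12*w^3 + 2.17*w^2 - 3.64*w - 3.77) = -1.26*w^3 - 4.09*w^2 + 6.06*w - 7.1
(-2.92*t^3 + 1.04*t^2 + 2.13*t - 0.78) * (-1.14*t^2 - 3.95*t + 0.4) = 3.3288*t^5 + 10.3484*t^4 - 7.7042*t^3 - 7.1083*t^2 + 3.933*t - 0.312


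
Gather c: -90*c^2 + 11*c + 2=-90*c^2 + 11*c + 2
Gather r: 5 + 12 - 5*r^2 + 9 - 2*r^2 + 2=28 - 7*r^2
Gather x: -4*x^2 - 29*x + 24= -4*x^2 - 29*x + 24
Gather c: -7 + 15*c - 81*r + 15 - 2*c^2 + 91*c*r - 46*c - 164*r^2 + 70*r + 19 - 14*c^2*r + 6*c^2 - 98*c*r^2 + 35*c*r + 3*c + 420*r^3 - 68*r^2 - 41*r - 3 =c^2*(4 - 14*r) + c*(-98*r^2 + 126*r - 28) + 420*r^3 - 232*r^2 - 52*r + 24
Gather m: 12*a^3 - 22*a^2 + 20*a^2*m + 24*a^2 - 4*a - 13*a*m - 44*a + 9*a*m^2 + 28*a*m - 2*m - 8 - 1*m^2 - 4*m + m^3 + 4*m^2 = 12*a^3 + 2*a^2 - 48*a + m^3 + m^2*(9*a + 3) + m*(20*a^2 + 15*a - 6) - 8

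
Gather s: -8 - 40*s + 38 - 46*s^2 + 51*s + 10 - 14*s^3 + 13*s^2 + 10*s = -14*s^3 - 33*s^2 + 21*s + 40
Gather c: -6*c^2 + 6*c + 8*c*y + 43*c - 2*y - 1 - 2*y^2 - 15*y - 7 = -6*c^2 + c*(8*y + 49) - 2*y^2 - 17*y - 8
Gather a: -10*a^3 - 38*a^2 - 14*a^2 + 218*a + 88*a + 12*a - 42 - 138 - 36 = -10*a^3 - 52*a^2 + 318*a - 216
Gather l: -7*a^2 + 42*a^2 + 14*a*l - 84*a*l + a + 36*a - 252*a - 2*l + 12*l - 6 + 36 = 35*a^2 - 215*a + l*(10 - 70*a) + 30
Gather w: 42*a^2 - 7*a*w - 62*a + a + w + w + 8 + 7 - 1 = 42*a^2 - 61*a + w*(2 - 7*a) + 14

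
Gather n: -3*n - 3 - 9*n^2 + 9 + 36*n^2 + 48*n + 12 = 27*n^2 + 45*n + 18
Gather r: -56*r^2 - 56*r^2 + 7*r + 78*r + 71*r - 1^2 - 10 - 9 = -112*r^2 + 156*r - 20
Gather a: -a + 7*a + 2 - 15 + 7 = 6*a - 6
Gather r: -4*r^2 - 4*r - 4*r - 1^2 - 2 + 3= -4*r^2 - 8*r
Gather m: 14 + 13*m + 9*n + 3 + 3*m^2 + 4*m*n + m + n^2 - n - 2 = 3*m^2 + m*(4*n + 14) + n^2 + 8*n + 15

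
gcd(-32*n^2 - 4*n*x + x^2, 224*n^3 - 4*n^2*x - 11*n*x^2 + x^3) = -32*n^2 - 4*n*x + x^2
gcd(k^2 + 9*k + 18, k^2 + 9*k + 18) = k^2 + 9*k + 18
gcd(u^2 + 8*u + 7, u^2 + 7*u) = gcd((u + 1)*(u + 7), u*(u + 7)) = u + 7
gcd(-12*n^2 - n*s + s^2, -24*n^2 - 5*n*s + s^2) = 3*n + s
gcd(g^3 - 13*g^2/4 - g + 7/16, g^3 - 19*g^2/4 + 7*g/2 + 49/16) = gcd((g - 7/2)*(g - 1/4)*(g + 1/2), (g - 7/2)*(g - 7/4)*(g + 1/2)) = g^2 - 3*g - 7/4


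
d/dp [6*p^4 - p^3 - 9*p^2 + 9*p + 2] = 24*p^3 - 3*p^2 - 18*p + 9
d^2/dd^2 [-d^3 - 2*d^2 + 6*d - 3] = -6*d - 4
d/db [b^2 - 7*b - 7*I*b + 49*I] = 2*b - 7 - 7*I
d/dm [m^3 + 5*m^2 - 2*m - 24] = 3*m^2 + 10*m - 2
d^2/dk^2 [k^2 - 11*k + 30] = 2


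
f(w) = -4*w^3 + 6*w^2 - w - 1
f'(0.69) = 1.57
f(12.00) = -6061.00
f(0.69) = -0.15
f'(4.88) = -228.21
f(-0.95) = 8.79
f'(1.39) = -7.51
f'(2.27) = -35.59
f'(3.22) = -86.78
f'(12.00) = -1585.00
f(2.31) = -20.60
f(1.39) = -1.54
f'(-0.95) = -23.23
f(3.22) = -75.55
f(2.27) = -19.14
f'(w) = -12*w^2 + 12*w - 1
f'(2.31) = -37.31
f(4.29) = -210.68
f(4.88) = -327.85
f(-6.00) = 1085.00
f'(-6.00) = -505.00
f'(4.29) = -170.37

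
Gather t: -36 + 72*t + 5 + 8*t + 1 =80*t - 30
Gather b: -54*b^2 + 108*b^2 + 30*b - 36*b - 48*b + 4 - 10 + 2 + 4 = 54*b^2 - 54*b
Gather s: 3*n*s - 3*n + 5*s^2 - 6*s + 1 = -3*n + 5*s^2 + s*(3*n - 6) + 1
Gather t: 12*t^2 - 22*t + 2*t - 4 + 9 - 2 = 12*t^2 - 20*t + 3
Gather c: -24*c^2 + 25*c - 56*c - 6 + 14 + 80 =-24*c^2 - 31*c + 88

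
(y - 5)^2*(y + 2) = y^3 - 8*y^2 + 5*y + 50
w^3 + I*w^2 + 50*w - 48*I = (w - 6*I)*(w - I)*(w + 8*I)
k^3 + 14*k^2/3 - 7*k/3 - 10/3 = (k - 1)*(k + 2/3)*(k + 5)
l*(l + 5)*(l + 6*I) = l^3 + 5*l^2 + 6*I*l^2 + 30*I*l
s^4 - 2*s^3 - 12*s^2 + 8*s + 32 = (s - 4)*(s - 2)*(s + 2)^2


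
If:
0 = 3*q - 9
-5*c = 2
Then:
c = -2/5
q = 3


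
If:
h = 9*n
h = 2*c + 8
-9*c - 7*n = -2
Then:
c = -2/5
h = 36/5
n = 4/5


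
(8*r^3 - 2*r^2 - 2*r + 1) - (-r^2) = 8*r^3 - r^2 - 2*r + 1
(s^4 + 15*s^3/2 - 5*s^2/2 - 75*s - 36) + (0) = s^4 + 15*s^3/2 - 5*s^2/2 - 75*s - 36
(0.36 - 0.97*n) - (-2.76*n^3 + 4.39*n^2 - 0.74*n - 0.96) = 2.76*n^3 - 4.39*n^2 - 0.23*n + 1.32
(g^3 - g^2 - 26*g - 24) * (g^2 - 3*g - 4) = g^5 - 4*g^4 - 27*g^3 + 58*g^2 + 176*g + 96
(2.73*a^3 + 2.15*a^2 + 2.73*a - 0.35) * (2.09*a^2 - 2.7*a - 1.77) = 5.7057*a^5 - 2.8775*a^4 - 4.9314*a^3 - 11.908*a^2 - 3.8871*a + 0.6195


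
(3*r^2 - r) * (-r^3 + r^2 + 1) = -3*r^5 + 4*r^4 - r^3 + 3*r^2 - r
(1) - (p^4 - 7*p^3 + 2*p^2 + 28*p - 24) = -p^4 + 7*p^3 - 2*p^2 - 28*p + 25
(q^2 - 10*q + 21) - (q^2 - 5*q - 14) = 35 - 5*q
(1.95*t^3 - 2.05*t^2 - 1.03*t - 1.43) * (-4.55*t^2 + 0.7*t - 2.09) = -8.8725*t^5 + 10.6925*t^4 - 0.824*t^3 + 10.07*t^2 + 1.1517*t + 2.9887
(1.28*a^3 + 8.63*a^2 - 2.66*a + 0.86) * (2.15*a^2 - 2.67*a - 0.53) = 2.752*a^5 + 15.1369*a^4 - 29.4395*a^3 + 4.3773*a^2 - 0.8864*a - 0.4558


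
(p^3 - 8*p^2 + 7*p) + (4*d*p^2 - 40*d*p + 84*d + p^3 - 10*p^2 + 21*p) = 4*d*p^2 - 40*d*p + 84*d + 2*p^3 - 18*p^2 + 28*p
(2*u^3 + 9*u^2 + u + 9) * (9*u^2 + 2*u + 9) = 18*u^5 + 85*u^4 + 45*u^3 + 164*u^2 + 27*u + 81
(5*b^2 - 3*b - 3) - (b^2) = 4*b^2 - 3*b - 3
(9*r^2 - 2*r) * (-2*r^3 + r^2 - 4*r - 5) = -18*r^5 + 13*r^4 - 38*r^3 - 37*r^2 + 10*r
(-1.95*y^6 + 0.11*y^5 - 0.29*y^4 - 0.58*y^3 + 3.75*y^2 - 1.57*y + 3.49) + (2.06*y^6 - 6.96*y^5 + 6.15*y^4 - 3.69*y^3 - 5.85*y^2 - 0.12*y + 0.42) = 0.11*y^6 - 6.85*y^5 + 5.86*y^4 - 4.27*y^3 - 2.1*y^2 - 1.69*y + 3.91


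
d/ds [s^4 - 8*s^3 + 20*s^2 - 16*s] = 4*s^3 - 24*s^2 + 40*s - 16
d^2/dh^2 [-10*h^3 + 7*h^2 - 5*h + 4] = 14 - 60*h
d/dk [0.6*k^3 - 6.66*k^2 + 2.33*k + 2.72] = 1.8*k^2 - 13.32*k + 2.33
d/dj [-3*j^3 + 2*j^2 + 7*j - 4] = -9*j^2 + 4*j + 7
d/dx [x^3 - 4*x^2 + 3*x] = 3*x^2 - 8*x + 3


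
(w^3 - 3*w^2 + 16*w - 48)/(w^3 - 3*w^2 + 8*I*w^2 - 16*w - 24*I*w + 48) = (w - 4*I)/(w + 4*I)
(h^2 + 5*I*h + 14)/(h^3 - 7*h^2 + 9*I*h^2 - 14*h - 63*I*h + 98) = (h - 2*I)/(h^2 + h*(-7 + 2*I) - 14*I)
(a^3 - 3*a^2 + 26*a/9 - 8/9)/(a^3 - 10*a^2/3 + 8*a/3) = (3*a^2 - 5*a + 2)/(3*a*(a - 2))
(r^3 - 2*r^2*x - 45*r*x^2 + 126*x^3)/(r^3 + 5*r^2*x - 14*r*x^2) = (-r^2 + 9*r*x - 18*x^2)/(r*(-r + 2*x))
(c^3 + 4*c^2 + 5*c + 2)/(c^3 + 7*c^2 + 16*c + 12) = (c^2 + 2*c + 1)/(c^2 + 5*c + 6)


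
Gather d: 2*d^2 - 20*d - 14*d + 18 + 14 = 2*d^2 - 34*d + 32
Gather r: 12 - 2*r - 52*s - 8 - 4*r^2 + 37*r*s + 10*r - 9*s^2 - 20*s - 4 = -4*r^2 + r*(37*s + 8) - 9*s^2 - 72*s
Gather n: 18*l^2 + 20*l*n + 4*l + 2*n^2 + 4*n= 18*l^2 + 4*l + 2*n^2 + n*(20*l + 4)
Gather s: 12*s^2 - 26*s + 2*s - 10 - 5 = 12*s^2 - 24*s - 15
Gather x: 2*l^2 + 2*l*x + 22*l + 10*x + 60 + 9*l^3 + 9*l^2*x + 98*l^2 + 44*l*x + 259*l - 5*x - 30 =9*l^3 + 100*l^2 + 281*l + x*(9*l^2 + 46*l + 5) + 30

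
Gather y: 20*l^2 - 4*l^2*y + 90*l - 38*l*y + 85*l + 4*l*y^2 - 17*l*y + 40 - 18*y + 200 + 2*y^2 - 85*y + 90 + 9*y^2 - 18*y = 20*l^2 + 175*l + y^2*(4*l + 11) + y*(-4*l^2 - 55*l - 121) + 330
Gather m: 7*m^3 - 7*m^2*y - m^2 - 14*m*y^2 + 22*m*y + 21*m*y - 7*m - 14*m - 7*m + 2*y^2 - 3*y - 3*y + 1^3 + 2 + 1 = 7*m^3 + m^2*(-7*y - 1) + m*(-14*y^2 + 43*y - 28) + 2*y^2 - 6*y + 4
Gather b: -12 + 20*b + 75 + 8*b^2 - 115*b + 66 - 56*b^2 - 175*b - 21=-48*b^2 - 270*b + 108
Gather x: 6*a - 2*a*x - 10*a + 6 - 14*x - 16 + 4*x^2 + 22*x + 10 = -4*a + 4*x^2 + x*(8 - 2*a)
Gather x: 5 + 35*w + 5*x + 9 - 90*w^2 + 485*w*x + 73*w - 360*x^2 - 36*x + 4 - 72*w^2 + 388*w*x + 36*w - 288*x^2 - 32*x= -162*w^2 + 144*w - 648*x^2 + x*(873*w - 63) + 18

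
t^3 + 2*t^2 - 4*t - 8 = (t - 2)*(t + 2)^2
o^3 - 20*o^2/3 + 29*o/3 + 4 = (o - 4)*(o - 3)*(o + 1/3)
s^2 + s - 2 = (s - 1)*(s + 2)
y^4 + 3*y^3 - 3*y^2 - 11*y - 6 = (y - 2)*(y + 1)^2*(y + 3)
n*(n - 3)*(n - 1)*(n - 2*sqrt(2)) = n^4 - 4*n^3 - 2*sqrt(2)*n^3 + 3*n^2 + 8*sqrt(2)*n^2 - 6*sqrt(2)*n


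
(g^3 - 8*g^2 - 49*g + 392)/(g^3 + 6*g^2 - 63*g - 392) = (g - 7)/(g + 7)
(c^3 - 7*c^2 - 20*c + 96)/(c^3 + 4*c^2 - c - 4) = (c^2 - 11*c + 24)/(c^2 - 1)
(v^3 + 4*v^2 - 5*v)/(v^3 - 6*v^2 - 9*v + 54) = v*(v^2 + 4*v - 5)/(v^3 - 6*v^2 - 9*v + 54)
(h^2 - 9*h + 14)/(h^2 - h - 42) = (h - 2)/(h + 6)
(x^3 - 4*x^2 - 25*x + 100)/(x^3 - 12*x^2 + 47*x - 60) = (x + 5)/(x - 3)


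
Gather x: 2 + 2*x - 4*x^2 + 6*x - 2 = -4*x^2 + 8*x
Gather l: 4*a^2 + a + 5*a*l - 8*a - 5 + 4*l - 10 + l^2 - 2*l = 4*a^2 - 7*a + l^2 + l*(5*a + 2) - 15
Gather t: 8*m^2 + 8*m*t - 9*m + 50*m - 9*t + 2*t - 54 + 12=8*m^2 + 41*m + t*(8*m - 7) - 42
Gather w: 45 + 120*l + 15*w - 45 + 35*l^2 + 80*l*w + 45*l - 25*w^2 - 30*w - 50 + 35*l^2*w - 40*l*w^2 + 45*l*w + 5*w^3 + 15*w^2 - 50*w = 35*l^2 + 165*l + 5*w^3 + w^2*(-40*l - 10) + w*(35*l^2 + 125*l - 65) - 50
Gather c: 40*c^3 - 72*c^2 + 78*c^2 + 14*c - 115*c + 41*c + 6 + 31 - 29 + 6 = 40*c^3 + 6*c^2 - 60*c + 14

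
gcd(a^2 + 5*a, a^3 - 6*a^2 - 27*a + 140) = a + 5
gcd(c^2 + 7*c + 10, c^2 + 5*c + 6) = c + 2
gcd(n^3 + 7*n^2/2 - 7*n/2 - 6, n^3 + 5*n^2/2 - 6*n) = n^2 + 5*n/2 - 6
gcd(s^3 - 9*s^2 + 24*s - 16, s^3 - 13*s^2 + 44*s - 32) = s^2 - 5*s + 4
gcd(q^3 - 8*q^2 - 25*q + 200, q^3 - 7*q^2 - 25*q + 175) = q^2 - 25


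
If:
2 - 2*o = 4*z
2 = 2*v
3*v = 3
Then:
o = 1 - 2*z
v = 1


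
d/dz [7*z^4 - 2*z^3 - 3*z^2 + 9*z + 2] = 28*z^3 - 6*z^2 - 6*z + 9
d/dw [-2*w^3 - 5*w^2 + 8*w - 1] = -6*w^2 - 10*w + 8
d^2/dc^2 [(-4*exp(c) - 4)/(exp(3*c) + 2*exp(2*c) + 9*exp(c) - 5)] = (-16*exp(6*c) - 60*exp(5*c) + 40*exp(4*c) - 324*exp(3*c) - 636*exp(2*c) - 664*exp(c) - 280)*exp(c)/(exp(9*c) + 6*exp(8*c) + 39*exp(7*c) + 101*exp(6*c) + 291*exp(5*c) + 156*exp(4*c) + 264*exp(3*c) - 1065*exp(2*c) + 675*exp(c) - 125)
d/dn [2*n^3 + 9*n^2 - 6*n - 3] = 6*n^2 + 18*n - 6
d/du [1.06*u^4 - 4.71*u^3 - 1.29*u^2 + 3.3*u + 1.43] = 4.24*u^3 - 14.13*u^2 - 2.58*u + 3.3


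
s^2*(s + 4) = s^3 + 4*s^2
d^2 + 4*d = d*(d + 4)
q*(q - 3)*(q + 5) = q^3 + 2*q^2 - 15*q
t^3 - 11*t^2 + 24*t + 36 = (t - 6)^2*(t + 1)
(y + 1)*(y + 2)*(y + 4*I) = y^3 + 3*y^2 + 4*I*y^2 + 2*y + 12*I*y + 8*I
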